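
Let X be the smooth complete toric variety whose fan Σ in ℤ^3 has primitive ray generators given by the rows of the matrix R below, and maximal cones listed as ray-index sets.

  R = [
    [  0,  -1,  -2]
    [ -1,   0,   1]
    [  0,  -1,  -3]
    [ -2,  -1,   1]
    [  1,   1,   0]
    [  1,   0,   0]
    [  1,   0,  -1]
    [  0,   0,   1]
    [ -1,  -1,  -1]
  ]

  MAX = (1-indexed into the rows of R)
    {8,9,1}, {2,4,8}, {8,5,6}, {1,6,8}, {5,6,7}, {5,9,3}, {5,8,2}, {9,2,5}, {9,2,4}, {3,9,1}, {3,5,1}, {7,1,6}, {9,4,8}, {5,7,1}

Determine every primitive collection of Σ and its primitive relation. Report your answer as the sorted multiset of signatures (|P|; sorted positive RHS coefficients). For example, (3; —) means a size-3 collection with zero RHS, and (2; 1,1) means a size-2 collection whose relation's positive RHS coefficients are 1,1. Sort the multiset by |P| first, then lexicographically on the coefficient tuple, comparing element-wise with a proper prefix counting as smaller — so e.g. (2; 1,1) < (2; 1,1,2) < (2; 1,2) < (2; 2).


Minimal non-faces — 20 found among 9 rays, 14 max cones:

  P = {2,7}:  v_{2} + v_{7} = 0  ⇒ sig = (2; —)
  P = {1,2}:  v_{1} + v_{2} = v_{9}  ⇒ sig = (2; 1)
  P = {2,6}:  v_{2} + v_{6} = v_{8}  ⇒ sig = (2; 1)
  P = {3,8}:  v_{3} + v_{8} = v_{1}  ⇒ sig = (2; 1)
  P = {4,5}:  v_{4} + v_{5} = v_{2}  ⇒ sig = (2; 1)
  P = {7,8}:  v_{7} + v_{8} = v_{6}  ⇒ sig = (2; 1)
  P = {7,9}:  v_{7} + v_{9} = v_{1}  ⇒ sig = (2; 1)
  P = {3,6}:  v_{3} + v_{6} = v_{1} + v_{7}  ⇒ sig = (2; 1,1)
  P = {4,7}:  v_{4} + v_{7} = v_{8} + v_{9}  ⇒ sig = (2; 1,1)
  P = {6,9}:  v_{6} + v_{9} = v_{1} + v_{8}  ⇒ sig = (2; 1,1)
  P = {1,4}:  v_{1} + v_{4} = v_{8} + 2·v_{9}  ⇒ sig = (2; 1,2)
  P = {2,3}:  v_{2} + v_{3} = v_{5} + 2·v_{9}  ⇒ sig = (2; 1,2)
  P = {3,7}:  v_{3} + v_{7} = 2·v_{1} + v_{5}  ⇒ sig = (2; 1,2)
  P = {4,6}:  v_{4} + v_{6} = 2·v_{8} + v_{9}  ⇒ sig = (2; 1,2)
  P = {3,4}:  v_{3} + v_{4} = 2·v_{9}  ⇒ sig = (2; 2)
  P = {5,8,9}:  v_{5} + v_{8} + v_{9} = 0  ⇒ sig = (3; —)
  P = {1,5,8}:  v_{1} + v_{5} + v_{8} = v_{7}  ⇒ sig = (3; 1)
  P = {1,5,9}:  v_{1} + v_{5} + v_{9} = v_{3}  ⇒ sig = (3; 1)
  P = {2,8,9}:  v_{2} + v_{8} + v_{9} = v_{4}  ⇒ sig = (3; 1)
  P = {1,5,6}:  v_{1} + v_{5} + v_{6} = 2·v_{7}  ⇒ sig = (3; 2)

Sorted signature multiset PRS(X):
{ (2; —),  (2; 1) ×6,  (2; 1,1) ×3,  (2; 1,2) ×4,  (2; 2),  (3; —),  (3; 1) ×3,  (3; 2) }


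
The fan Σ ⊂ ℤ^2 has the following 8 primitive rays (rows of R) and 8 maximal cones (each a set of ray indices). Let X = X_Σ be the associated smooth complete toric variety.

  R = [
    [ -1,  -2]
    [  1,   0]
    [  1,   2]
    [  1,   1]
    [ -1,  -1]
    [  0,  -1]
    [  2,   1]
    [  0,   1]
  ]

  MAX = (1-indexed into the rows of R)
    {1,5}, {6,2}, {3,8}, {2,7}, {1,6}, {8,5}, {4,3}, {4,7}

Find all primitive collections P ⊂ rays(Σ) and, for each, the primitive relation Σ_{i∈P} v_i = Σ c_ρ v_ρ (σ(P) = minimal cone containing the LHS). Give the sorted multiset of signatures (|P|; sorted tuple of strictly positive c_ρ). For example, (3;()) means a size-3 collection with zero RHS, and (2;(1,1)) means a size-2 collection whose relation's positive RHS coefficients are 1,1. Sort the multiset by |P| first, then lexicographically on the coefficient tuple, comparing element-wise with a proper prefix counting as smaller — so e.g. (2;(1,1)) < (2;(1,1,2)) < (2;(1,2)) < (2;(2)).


20 collections generate NE(X_Σ); each relation:

  • {1,3}:  v_{1} + v_{3} = 0  ⟹  sig = (2;())
  • {4,5}:  v_{4} + v_{5} = 0  ⟹  sig = (2;())
  • {6,8}:  v_{6} + v_{8} = 0  ⟹  sig = (2;())
  • {1,4}:  v_{1} + v_{4} = v_{6}  ⟹  sig = (2;(1))
  • {1,8}:  v_{1} + v_{8} = v_{5}  ⟹  sig = (2;(1))
  • {2,4}:  v_{2} + v_{4} = v_{7}  ⟹  sig = (2;(1))
  • {2,5}:  v_{2} + v_{5} = v_{6}  ⟹  sig = (2;(1))
  • {2,8}:  v_{2} + v_{8} = v_{4}  ⟹  sig = (2;(1))
  • {3,5}:  v_{3} + v_{5} = v_{8}  ⟹  sig = (2;(1))
  • {3,6}:  v_{3} + v_{6} = v_{4}  ⟹  sig = (2;(1))
  • {4,6}:  v_{4} + v_{6} = v_{2}  ⟹  sig = (2;(1))
  • {4,8}:  v_{4} + v_{8} = v_{3}  ⟹  sig = (2;(1))
  • {5,6}:  v_{5} + v_{6} = v_{1}  ⟹  sig = (2;(1))
  • {5,7}:  v_{5} + v_{7} = v_{2}  ⟹  sig = (2;(1))
  • {1,7}:  v_{1} + v_{7} = v_{2} + v_{6}  ⟹  sig = (2;(1,1))
  • {1,2}:  v_{1} + v_{2} = 2·v_{6}  ⟹  sig = (2;(2))
  • {2,3}:  v_{2} + v_{3} = 2·v_{4}  ⟹  sig = (2;(2))
  • {6,7}:  v_{6} + v_{7} = 2·v_{2}  ⟹  sig = (2;(2))
  • {7,8}:  v_{7} + v_{8} = 2·v_{4}  ⟹  sig = (2;(2))
  • {3,7}:  v_{3} + v_{7} = 3·v_{4}  ⟹  sig = (2;(3))

Signatures (|P|; sorted positive RHS coefficients), sorted:
{ (2;()) ×3,  (2;(1)) ×11,  (2;(1,1)),  (2;(2)) ×4,  (2;(3)) }


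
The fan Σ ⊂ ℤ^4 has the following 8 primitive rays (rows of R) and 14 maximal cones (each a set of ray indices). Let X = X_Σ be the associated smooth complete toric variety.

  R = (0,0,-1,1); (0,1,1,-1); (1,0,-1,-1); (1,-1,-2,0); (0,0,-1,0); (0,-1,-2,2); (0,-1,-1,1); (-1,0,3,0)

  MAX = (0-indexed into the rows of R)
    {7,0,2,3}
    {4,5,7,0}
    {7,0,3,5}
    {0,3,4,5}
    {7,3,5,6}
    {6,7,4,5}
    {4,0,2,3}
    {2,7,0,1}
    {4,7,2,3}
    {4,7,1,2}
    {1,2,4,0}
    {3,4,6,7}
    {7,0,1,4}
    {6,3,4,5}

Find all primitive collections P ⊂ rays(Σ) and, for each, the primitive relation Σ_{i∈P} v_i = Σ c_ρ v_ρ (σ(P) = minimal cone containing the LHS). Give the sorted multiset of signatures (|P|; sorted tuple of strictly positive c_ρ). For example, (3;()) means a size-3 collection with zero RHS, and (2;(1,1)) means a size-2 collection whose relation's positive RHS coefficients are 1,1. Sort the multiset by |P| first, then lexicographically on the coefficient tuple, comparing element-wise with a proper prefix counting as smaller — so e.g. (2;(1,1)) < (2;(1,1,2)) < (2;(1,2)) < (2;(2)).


Primitive collections (9):

  • {1,6}:  v_{1} + v_{6} = 0  ⇒ sig = (2;())
  • {0,6}:  v_{0} + v_{6} = v_{5}  ⇒ sig = (2;(1))
  • {1,3}:  v_{1} + v_{3} = v_{2}  ⇒ sig = (2;(1))
  • {1,5}:  v_{1} + v_{5} = v_{0}  ⇒ sig = (2;(1))
  • {2,6}:  v_{2} + v_{6} = v_{3}  ⇒ sig = (2;(1))
  • {2,5}:  v_{2} + v_{5} = v_{0} + v_{3}  ⇒ sig = (2;(1,1))
  • {0,2,4,7}:  v_{0} + v_{2} + v_{4} + v_{7} = 0  ⇒ sig = (4;())
  • {0,3,4,7}:  v_{0} + v_{3} + v_{4} + v_{7} = v_{6}  ⇒ sig = (4;(1))
  • {3,4,5,7}:  v_{3} + v_{4} + v_{5} + v_{7} = 2·v_{6}  ⇒ sig = (4;(2))

Hence PRS(X_Σ) =
{ (2;()),  (2;(1)) ×4,  (2;(1,1)),  (4;()),  (4;(1)),  (4;(2)) }


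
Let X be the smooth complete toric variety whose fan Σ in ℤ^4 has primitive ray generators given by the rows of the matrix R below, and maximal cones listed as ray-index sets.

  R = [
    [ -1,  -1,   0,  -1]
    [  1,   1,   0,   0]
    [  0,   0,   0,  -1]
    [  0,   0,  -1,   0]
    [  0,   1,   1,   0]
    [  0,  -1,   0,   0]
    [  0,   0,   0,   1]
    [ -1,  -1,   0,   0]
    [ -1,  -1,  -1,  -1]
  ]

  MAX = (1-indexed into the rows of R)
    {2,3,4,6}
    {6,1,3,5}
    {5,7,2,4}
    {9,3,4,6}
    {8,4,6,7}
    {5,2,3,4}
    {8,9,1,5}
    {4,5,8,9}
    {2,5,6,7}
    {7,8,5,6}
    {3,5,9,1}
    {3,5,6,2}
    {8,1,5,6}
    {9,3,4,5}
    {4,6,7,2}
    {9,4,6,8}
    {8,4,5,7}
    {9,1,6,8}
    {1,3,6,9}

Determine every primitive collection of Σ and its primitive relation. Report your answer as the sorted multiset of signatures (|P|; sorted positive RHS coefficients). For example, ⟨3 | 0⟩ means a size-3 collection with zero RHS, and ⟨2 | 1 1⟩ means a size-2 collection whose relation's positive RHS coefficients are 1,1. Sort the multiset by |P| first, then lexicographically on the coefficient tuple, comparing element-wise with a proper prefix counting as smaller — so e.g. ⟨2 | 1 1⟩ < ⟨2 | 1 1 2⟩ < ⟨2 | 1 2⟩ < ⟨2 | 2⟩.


10 collections generate NE(X_Σ); each relation:

  • {2,8}:  v_{2} + v_{8} = 0 — sig = ⟨2 | 0⟩
  • {3,7}:  v_{3} + v_{7} = 0 — sig = ⟨2 | 0⟩
  • {1,2}:  v_{1} + v_{2} = v_{3} — sig = ⟨2 | 1⟩
  • {1,4}:  v_{1} + v_{4} = v_{9} — sig = ⟨2 | 1⟩
  • {1,7}:  v_{1} + v_{7} = v_{8} — sig = ⟨2 | 1⟩
  • {3,8}:  v_{3} + v_{8} = v_{1} — sig = ⟨2 | 1⟩
  • {2,9}:  v_{2} + v_{9} = v_{3} + v_{4} — sig = ⟨2 | 1 1⟩
  • {7,9}:  v_{7} + v_{9} = v_{4} + v_{8} — sig = ⟨2 | 1 1⟩
  • {4,5,6}:  v_{4} + v_{5} + v_{6} = 0 — sig = ⟨3 | 0⟩
  • {5,6,9}:  v_{5} + v_{6} + v_{9} = v_{1} — sig = ⟨3 | 1⟩

Sorted signature multiset PRS(X):
    |P|=2: 8 collections, coeffs (), (), (1), (1), (1), (1), (1,1), (1,1)
    |P|=3: 2 collections, coeffs (), (1)


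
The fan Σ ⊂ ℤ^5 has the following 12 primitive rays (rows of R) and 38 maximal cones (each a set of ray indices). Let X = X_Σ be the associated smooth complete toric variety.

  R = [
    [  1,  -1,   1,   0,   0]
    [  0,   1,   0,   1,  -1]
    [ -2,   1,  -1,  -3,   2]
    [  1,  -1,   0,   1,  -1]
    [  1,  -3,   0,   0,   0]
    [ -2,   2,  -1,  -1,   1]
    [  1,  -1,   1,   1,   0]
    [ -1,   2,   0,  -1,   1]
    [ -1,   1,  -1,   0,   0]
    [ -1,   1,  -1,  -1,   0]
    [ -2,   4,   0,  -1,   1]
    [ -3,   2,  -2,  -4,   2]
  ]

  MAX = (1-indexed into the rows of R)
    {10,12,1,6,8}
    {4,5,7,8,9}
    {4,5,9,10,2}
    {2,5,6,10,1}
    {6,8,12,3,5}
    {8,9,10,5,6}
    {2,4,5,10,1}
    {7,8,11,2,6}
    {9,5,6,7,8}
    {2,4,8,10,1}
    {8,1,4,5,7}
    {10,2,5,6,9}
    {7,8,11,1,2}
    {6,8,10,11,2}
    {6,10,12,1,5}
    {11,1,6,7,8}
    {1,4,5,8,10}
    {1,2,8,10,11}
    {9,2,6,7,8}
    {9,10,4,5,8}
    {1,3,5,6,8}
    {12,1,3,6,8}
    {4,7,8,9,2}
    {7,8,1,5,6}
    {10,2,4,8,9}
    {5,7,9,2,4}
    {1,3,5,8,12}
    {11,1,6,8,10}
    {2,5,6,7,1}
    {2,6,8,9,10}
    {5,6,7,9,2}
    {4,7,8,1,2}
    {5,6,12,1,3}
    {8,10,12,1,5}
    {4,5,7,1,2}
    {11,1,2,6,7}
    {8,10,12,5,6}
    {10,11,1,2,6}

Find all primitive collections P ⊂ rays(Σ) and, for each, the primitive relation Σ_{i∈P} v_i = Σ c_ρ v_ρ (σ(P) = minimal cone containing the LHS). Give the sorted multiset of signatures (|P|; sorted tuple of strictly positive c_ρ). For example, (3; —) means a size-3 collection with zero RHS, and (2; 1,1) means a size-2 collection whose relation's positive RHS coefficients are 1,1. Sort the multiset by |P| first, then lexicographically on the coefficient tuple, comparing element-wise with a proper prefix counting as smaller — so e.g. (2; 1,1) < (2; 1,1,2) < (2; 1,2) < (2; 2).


21 collections generate NE(X_Σ); each relation:

  P={1,9}:  v_{1} + v_{9} = 0  →  sig = (2; —)
  P={7,10}:  v_{7} + v_{10} = 0  →  sig = (2; —)
  P={3,10}:  v_{3} + v_{10} = v_{12}  →  sig = (2; 1)
  P={4,6}:  v_{4} + v_{6} = v_{9}  →  sig = (2; 1)
  P={7,12}:  v_{7} + v_{12} = v_{3}  →  sig = (2; 1)
  P={4,11}:  v_{4} + v_{11} = v_{2} + v_{8}  →  sig = (2; 1,1)
  P={5,11}:  v_{5} + v_{11} = v_{1} + v_{6}  →  sig = (2; 1,1)
  P={2,3}:  v_{2} + v_{3} = v_{1} + v_{6} + v_{10}  →  sig = (2; 1,1,1)
  P={3,4}:  v_{3} + v_{4} = v_{5} + v_{8} + v_{10}  →  sig = (2; 1,1,1)
  P={9,11}:  v_{9} + v_{11} = v_{2} + v_{6} + v_{8}  →  sig = (2; 1,1,1)
  P={3,7}:  v_{3} + v_{7} = v_{1} + v_{5} + v_{6} + v_{8}  →  sig = (2; 1,1,1,1)
  P={3,9}:  v_{3} + v_{9} = v_{5} + v_{6} + v_{8} + v_{10}  →  sig = (2; 1,1,1,1)
  P={9,12}:  v_{9} + v_{12} = v_{5} + v_{6} + v_{8} + 2·v_{10}  →  sig = (2; 1,1,1,2)
  P={2,12}:  v_{2} + v_{12} = v_{1} + v_{6} + 2·v_{10}  →  sig = (2; 1,1,2)
  P={4,12}:  v_{4} + v_{12} = v_{5} + v_{8} + 2·v_{10}  →  sig = (2; 1,1,2)
  P={3,11}:  v_{3} + v_{11} = 2·v_{1} + 2·v_{6} + v_{8} + v_{10}  →  sig = (2; 1,1,2,2)
  P={11,12}:  v_{11} + v_{12} = 2·v_{1} + 2·v_{6} + v_{8} + 2·v_{10}  →  sig = (2; 1,2,2,2)
  P={2,5,8}:  v_{2} + v_{5} + v_{8} = 0  →  sig = (3; —)
  P={1,2,6,8}:  v_{1} + v_{2} + v_{6} + v_{8} = v_{11}  →  sig = (4; 1)
  P={1,5,6,8,10}:  v_{1} + v_{5} + v_{6} + v_{8} + v_{10} = v_{3}  →  sig = (5; 1)
  P={1,5,6,8,12}:  v_{1} + v_{5} + v_{6} + v_{8} + v_{12} = 2·v_{3}  →  sig = (5; 2)

Signatures (|P|; sorted positive RHS coefficients), sorted:
{ (2; —) ×2,  (2; 1) ×3,  (2; 1,1) ×2,  (2; 1,1,1) ×3,  (2; 1,1,1,1) ×2,  (2; 1,1,1,2),  (2; 1,1,2) ×2,  (2; 1,1,2,2),  (2; 1,2,2,2),  (3; —),  (4; 1),  (5; 1),  (5; 2) }


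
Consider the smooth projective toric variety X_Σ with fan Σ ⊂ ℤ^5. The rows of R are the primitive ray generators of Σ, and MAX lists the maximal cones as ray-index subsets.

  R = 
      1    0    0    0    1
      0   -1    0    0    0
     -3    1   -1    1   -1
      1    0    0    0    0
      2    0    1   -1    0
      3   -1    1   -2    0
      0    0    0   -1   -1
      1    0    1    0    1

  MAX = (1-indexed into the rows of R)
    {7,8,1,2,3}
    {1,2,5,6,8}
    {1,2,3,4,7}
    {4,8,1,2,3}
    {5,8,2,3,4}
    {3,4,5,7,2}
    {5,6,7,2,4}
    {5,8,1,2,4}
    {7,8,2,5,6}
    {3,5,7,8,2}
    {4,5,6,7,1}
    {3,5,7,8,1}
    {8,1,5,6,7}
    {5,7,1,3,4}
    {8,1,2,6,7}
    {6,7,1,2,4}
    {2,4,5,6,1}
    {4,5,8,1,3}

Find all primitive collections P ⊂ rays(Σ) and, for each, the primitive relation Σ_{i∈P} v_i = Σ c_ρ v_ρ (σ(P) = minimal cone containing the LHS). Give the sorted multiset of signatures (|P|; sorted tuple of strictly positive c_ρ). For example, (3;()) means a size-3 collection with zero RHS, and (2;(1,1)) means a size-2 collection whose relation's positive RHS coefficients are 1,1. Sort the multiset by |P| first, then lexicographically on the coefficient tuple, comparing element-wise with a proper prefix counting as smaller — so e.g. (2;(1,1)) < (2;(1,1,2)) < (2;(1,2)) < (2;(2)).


|primitive collections| = 5. Relations:

  P = {3,6}:  v_{3} + v_{6} = v_{7}  →  sig = (2;(1))
  P = {4,7,8}:  v_{4} + v_{7} + v_{8} = v_{5}  →  sig = (3;(1))
  P = {4,6,8}:  v_{4} + v_{6} + v_{8} = v_{1} + v_{2} + 2·v_{5}  →  sig = (3;(1,1,2))
  P = {1,2,3,5}:  v_{1} + v_{2} + v_{3} + v_{5} = 0  →  sig = (4;())
  P = {1,2,5,7}:  v_{1} + v_{2} + v_{5} + v_{7} = v_{6}  →  sig = (4;(1))

Sorted signature multiset PRS(X):
[(2;(1)), (3;(1)), (3;(1,1,2)), (4;()), (4;(1))]


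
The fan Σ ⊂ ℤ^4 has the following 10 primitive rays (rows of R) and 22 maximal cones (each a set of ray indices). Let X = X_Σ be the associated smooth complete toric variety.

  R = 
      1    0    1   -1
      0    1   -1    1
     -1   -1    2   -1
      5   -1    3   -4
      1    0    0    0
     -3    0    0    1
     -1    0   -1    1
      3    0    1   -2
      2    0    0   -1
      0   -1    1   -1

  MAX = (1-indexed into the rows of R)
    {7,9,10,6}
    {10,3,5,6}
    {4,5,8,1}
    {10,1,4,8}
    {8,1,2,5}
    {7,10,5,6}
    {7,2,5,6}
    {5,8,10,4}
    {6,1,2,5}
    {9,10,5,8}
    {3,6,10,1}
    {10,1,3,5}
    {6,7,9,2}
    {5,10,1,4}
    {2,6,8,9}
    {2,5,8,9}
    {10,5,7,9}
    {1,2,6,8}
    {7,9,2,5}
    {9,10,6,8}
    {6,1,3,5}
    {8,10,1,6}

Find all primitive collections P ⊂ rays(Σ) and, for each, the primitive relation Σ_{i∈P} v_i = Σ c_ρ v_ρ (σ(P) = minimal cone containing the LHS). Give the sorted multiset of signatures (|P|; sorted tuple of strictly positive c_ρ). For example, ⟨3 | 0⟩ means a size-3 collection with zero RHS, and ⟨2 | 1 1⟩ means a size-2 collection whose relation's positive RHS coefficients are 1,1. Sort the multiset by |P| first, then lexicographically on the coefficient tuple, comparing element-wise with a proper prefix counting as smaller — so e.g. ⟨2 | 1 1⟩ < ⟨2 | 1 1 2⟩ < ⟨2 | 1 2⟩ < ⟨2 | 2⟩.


17 collections generate NE(X_Σ); each relation:

  P={1,7}:  v_{1} + v_{7} = 0 ; sig = ⟨2 | 0⟩
  P={2,10}:  v_{2} + v_{10} = 0 ; sig = ⟨2 | 0⟩
  P={1,9}:  v_{1} + v_{9} = v_{8} ; sig = ⟨2 | 1⟩
  P={7,8}:  v_{7} + v_{8} = v_{9} ; sig = ⟨2 | 1⟩
  P={3,9}:  v_{3} + v_{9} = v_{1} + v_{10} ; sig = ⟨2 | 1 1⟩
  P={2,3}:  v_{2} + v_{3} = v_{1} + v_{5} + v_{6} ; sig = ⟨2 | 1 1 1⟩
  P={2,4}:  v_{2} + v_{4} = v_{1} + v_{5} + v_{8} ; sig = ⟨2 | 1 1 1⟩
  P={3,7}:  v_{3} + v_{7} = v_{5} + v_{6} + v_{10} ; sig = ⟨2 | 1 1 1⟩
  P={4,7}:  v_{4} + v_{7} = v_{5} + v_{8} + v_{10} ; sig = ⟨2 | 1 1 1⟩
  P={4,9}:  v_{4} + v_{9} = v_{5} + 2·v_{8} + v_{10} ; sig = ⟨2 | 1 1 2⟩
  P={3,8}:  v_{3} + v_{8} = 2·v_{1} + v_{10} ; sig = ⟨2 | 1 2⟩
  P={4,6}:  v_{4} + v_{6} = 2·v_{1} + v_{10} ; sig = ⟨2 | 1 2⟩
  P={3,4}:  v_{3} + v_{4} = 3·v_{1} + v_{5} + 2·v_{10} ; sig = ⟨2 | 1 2 3⟩
  P={5,6,9}:  v_{5} + v_{6} + v_{9} = 0 ; sig = ⟨3 | 0⟩
  P={5,6,8}:  v_{5} + v_{6} + v_{8} = v_{1} ; sig = ⟨3 | 1⟩
  P={1,5,6,10}:  v_{1} + v_{5} + v_{6} + v_{10} = v_{3} ; sig = ⟨4 | 1⟩
  P={1,5,8,10}:  v_{1} + v_{5} + v_{8} + v_{10} = v_{4} ; sig = ⟨4 | 1⟩

Sorted signature multiset PRS(X):
[⟨2 | 0⟩, ⟨2 | 0⟩, ⟨2 | 1⟩, ⟨2 | 1⟩, ⟨2 | 1 1⟩, ⟨2 | 1 1 1⟩, ⟨2 | 1 1 1⟩, ⟨2 | 1 1 1⟩, ⟨2 | 1 1 1⟩, ⟨2 | 1 1 2⟩, ⟨2 | 1 2⟩, ⟨2 | 1 2⟩, ⟨2 | 1 2 3⟩, ⟨3 | 0⟩, ⟨3 | 1⟩, ⟨4 | 1⟩, ⟨4 | 1⟩]


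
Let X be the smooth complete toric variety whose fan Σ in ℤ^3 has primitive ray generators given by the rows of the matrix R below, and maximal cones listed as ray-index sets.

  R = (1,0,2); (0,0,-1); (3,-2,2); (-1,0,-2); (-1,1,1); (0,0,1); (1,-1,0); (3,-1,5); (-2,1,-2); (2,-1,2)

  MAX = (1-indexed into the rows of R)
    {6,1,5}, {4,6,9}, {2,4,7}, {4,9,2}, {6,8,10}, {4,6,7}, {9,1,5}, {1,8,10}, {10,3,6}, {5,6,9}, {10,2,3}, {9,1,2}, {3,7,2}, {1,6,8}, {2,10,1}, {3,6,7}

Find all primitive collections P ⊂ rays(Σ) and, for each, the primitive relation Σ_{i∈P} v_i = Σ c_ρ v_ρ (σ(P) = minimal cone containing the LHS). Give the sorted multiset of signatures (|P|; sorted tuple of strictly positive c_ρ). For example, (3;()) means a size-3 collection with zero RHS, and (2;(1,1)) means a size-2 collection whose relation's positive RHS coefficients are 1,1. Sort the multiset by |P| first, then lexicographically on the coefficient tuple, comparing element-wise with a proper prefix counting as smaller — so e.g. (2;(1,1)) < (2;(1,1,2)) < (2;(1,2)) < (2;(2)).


23 collections generate NE(X_Σ); each relation:

  P = {1,4}:  v_{1} + v_{4} = 0  →  sig = (2;())
  P = {2,6}:  v_{2} + v_{6} = 0  →  sig = (2;())
  P = {9,10}:  v_{9} + v_{10} = 0  →  sig = (2;())
  P = {1,7}:  v_{1} + v_{7} = v_{10}  →  sig = (2;(1))
  P = {3,9}:  v_{3} + v_{9} = v_{7}  →  sig = (2;(1))
  P = {4,10}:  v_{4} + v_{10} = v_{7}  →  sig = (2;(1))
  P = {5,7}:  v_{5} + v_{7} = v_{6}  →  sig = (2;(1))
  P = {7,9}:  v_{7} + v_{9} = v_{4}  →  sig = (2;(1))
  P = {7,10}:  v_{7} + v_{10} = v_{3}  →  sig = (2;(1))
  P = {2,5}:  v_{2} + v_{5} = v_{1} + v_{9}  →  sig = (2;(1,1))
  P = {2,8}:  v_{2} + v_{8} = v_{1} + v_{10}  →  sig = (2;(1,1))
  P = {3,5}:  v_{3} + v_{5} = v_{6} + v_{10}  →  sig = (2;(1,1))
  P = {4,5}:  v_{4} + v_{5} = v_{6} + v_{9}  →  sig = (2;(1,1))
  P = {4,8}:  v_{4} + v_{8} = v_{6} + v_{10}  →  sig = (2;(1,1))
  P = {5,10}:  v_{5} + v_{10} = v_{1} + v_{6}  →  sig = (2;(1,1))
  P = {8,9}:  v_{8} + v_{9} = v_{1} + v_{6}  →  sig = (2;(1,1))
  P = {7,8}:  v_{7} + v_{8} = v_{6} + 2·v_{10}  →  sig = (2;(1,2))
  P = {3,8}:  v_{3} + v_{8} = v_{6} + 3·v_{10}  →  sig = (2;(1,3))
  P = {1,3}:  v_{1} + v_{3} = 2·v_{10}  →  sig = (2;(2))
  P = {3,4}:  v_{3} + v_{4} = 2·v_{7}  →  sig = (2;(2))
  P = {5,8}:  v_{5} + v_{8} = 2·v_{1} + 2·v_{6}  →  sig = (2;(2,2))
  P = {1,6,9}:  v_{1} + v_{6} + v_{9} = v_{5}  →  sig = (3;(1))
  P = {1,6,10}:  v_{1} + v_{6} + v_{10} = v_{8}  →  sig = (3;(1))

Sorted signature multiset PRS(X):
    (2;())
    (2;())
    (2;())
    (2;(1))
    (2;(1))
    (2;(1))
    (2;(1))
    (2;(1))
    (2;(1))
    (2;(1,1))
    (2;(1,1))
    (2;(1,1))
    (2;(1,1))
    (2;(1,1))
    (2;(1,1))
    (2;(1,1))
    (2;(1,2))
    (2;(1,3))
    (2;(2))
    (2;(2))
    (2;(2,2))
    (3;(1))
    (3;(1))


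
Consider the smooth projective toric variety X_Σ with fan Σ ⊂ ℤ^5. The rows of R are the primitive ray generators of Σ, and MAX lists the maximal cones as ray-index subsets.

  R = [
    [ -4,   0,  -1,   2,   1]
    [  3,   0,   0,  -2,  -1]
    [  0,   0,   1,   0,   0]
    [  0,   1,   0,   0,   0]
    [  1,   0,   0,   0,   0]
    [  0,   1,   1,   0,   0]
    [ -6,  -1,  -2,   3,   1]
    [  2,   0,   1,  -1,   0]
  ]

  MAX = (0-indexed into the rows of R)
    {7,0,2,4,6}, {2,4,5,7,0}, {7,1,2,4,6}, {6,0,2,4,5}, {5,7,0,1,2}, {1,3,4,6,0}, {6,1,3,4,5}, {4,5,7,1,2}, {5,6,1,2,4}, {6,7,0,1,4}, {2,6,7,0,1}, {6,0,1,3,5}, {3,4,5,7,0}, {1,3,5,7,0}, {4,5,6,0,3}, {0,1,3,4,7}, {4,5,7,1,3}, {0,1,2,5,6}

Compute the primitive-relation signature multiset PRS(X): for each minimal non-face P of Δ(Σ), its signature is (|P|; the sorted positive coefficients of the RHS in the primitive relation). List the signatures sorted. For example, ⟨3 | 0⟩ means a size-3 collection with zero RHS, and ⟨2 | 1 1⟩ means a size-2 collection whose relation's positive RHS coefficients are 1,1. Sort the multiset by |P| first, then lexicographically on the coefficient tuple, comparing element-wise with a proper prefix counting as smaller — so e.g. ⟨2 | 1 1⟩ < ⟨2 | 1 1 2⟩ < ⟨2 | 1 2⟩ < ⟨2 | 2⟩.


Minimal non-faces — 5 found among 8 rays, 18 max cones:

  P={2,3}:  v_{2} + v_{3} = v_{5}  ⟹  sig = ⟨2 | 1⟩
  P={3,6,7}:  v_{3} + v_{6} + v_{7} = v_{0}  ⟹  sig = ⟨3 | 1⟩
  P={5,6,7}:  v_{5} + v_{6} + v_{7} = v_{0} + v_{2}  ⟹  sig = ⟨3 | 1 1⟩
  P={0,1,2,4}:  v_{0} + v_{1} + v_{2} + v_{4} = 0  ⟹  sig = ⟨4 | 0⟩
  P={0,1,4,5}:  v_{0} + v_{1} + v_{4} + v_{5} = v_{3}  ⟹  sig = ⟨4 | 1⟩

Signatures (|P|; sorted positive RHS coefficients), sorted:
{ ⟨2 | 1⟩,  ⟨3 | 1⟩,  ⟨3 | 1 1⟩,  ⟨4 | 0⟩,  ⟨4 | 1⟩ }


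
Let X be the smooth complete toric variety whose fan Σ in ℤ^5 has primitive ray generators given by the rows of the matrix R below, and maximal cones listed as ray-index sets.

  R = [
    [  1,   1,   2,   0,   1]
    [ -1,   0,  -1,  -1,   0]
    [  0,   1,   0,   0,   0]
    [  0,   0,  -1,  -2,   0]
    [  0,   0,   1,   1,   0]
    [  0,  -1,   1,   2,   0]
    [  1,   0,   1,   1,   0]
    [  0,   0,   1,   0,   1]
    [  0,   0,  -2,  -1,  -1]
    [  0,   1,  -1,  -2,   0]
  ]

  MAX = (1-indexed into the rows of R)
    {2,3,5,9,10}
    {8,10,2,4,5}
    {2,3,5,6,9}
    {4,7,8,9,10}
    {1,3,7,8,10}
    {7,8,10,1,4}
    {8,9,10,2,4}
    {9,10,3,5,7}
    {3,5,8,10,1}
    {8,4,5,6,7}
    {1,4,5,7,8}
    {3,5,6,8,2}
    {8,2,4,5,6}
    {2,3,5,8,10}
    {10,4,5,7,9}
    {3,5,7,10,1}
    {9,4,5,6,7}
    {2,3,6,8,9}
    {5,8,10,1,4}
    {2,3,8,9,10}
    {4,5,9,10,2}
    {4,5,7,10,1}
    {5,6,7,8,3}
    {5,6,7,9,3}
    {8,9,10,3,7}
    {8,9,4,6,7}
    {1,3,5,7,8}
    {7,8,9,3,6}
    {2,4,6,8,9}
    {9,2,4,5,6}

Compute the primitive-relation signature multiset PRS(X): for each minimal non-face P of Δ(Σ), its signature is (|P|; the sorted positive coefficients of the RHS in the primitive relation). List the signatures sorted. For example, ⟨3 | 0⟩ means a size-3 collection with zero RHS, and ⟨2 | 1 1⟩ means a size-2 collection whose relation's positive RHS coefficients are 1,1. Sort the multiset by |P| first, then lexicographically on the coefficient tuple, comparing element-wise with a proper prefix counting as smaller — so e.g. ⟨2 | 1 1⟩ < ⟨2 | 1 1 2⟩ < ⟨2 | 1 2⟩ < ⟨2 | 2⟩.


8 minimal non-faces of Δ(Σ) (on 10 rays):

  • {2,7}:  v_{2} + v_{7} = 0 — sig = ⟨2 | 0⟩
  • {6,10}:  v_{6} + v_{10} = 0 — sig = ⟨2 | 0⟩
  • {3,4}:  v_{3} + v_{4} = v_{10} — sig = ⟨2 | 1⟩
  • {1,9}:  v_{1} + v_{9} = v_{7} + v_{10} — sig = ⟨2 | 1 1⟩
  • {1,2}:  v_{1} + v_{2} = v_{5} + v_{8} + v_{10} — sig = ⟨2 | 1 1 1⟩
  • {1,6}:  v_{1} + v_{6} = v_{5} + v_{7} + v_{8} — sig = ⟨2 | 1 1 1⟩
  • {5,8,9}:  v_{5} + v_{8} + v_{9} = 0 — sig = ⟨3 | 0⟩
  • {5,7,8,10}:  v_{5} + v_{7} + v_{8} + v_{10} = v_{1} — sig = ⟨4 | 1⟩

Hence PRS(X_Σ) =
{ ⟨2 | 0⟩ ×2,  ⟨2 | 1⟩,  ⟨2 | 1 1⟩,  ⟨2 | 1 1 1⟩ ×2,  ⟨3 | 0⟩,  ⟨4 | 1⟩ }


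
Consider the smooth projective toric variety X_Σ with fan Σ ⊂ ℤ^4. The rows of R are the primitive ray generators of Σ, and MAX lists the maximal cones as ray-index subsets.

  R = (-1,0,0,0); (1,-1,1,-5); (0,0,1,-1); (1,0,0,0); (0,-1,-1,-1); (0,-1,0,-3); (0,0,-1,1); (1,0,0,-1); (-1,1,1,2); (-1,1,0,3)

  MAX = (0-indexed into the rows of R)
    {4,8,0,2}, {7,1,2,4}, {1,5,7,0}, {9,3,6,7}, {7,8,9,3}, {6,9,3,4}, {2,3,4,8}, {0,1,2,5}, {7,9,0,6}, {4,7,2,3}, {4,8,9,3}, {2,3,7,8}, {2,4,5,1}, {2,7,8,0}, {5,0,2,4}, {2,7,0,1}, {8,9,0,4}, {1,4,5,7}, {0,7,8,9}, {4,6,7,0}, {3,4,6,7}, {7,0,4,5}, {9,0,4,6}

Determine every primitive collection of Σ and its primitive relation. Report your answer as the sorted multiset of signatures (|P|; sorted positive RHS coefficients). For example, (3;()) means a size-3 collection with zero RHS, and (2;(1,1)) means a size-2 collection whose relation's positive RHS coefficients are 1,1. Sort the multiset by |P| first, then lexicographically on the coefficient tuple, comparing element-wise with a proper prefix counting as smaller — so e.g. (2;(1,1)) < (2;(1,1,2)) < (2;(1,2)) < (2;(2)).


The 17 primitive collections of Σ (r=10, n=4):

  P = {0,3}:  v_{0} + v_{3} = 0  so sig = (2;())
  P = {2,6}:  v_{2} + v_{6} = 0  so sig = (2;())
  P = {2,9}:  v_{2} + v_{9} = v_{8}  so sig = (2;(1))
  P = {5,9}:  v_{5} + v_{9} = v_{0}  so sig = (2;(1))
  P = {6,8}:  v_{6} + v_{8} = v_{9}  so sig = (2;(1))
  P = {1,6}:  v_{1} + v_{6} = v_{5} + v_{7}  so sig = (2;(1,1))
  P = {5,8}:  v_{5} + v_{8} = v_{0} + v_{2}  so sig = (2;(1,1))
  P = {1,9}:  v_{1} + v_{9} = v_{0} + v_{2} + v_{7}  so sig = (2;(1,1,1))
  P = {3,5}:  v_{3} + v_{5} = v_{2} + v_{4} + v_{7}  so sig = (2;(1,1,1))
  P = {5,6}:  v_{5} + v_{6} = v_{0} + v_{4} + v_{7}  so sig = (2;(1,1,1))
  P = {1,8}:  v_{1} + v_{8} = v_{0} + 2·v_{2} + v_{7}  so sig = (2;(1,1,2))
  P = {1,3}:  v_{1} + v_{3} = 2·v_{2} + v_{4} + 2·v_{7}  so sig = (2;(1,2,2))
  P = {4,7,8}:  v_{4} + v_{7} + v_{8} = 0  so sig = (3;())
  P = {2,5,7}:  v_{2} + v_{5} + v_{7} = v_{1}  so sig = (3;(1))
  P = {4,7,9}:  v_{4} + v_{7} + v_{9} = v_{6}  so sig = (3;(1))
  P = {0,1,4}:  v_{0} + v_{1} + v_{4} = 2·v_{5}  so sig = (3;(2))
  P = {0,2,4,7}:  v_{0} + v_{2} + v_{4} + v_{7} = v_{5}  so sig = (4;(1))

so the primitive-relation signature multiset is
    |P|=2: 12 collections, coeffs (), (), (1), (1), (1), (1,1), (1,1), (1,1,1), (1,1,1), (1,1,1), (1,1,2), (1,2,2)
    |P|=3: 4 collections, coeffs (), (1), (1), (2)
    |P|=4: 1 collection, coeffs (1)


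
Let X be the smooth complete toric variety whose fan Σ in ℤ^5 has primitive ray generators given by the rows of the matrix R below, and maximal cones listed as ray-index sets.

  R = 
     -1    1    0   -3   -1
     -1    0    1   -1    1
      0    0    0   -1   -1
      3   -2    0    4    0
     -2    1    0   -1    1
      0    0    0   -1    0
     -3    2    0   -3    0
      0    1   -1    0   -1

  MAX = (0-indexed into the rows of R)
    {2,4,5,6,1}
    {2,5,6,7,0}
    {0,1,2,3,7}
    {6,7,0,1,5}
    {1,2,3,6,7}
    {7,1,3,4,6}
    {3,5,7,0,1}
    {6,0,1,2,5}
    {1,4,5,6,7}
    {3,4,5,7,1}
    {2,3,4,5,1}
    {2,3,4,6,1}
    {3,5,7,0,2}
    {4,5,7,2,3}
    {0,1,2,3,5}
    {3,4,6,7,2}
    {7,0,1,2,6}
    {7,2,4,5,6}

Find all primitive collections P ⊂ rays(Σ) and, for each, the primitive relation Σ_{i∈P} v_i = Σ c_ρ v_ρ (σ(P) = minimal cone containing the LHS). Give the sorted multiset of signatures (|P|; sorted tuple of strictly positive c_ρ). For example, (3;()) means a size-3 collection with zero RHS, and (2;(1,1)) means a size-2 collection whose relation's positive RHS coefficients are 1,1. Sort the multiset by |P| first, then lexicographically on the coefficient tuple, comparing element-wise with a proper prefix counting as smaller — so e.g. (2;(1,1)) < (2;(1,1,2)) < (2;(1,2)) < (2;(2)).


The 5 primitive collections of Σ (r=8, n=5):

  • {0,4}:  v_{0} + v_{4} = v_{5} + v_{6}  →  sig = (2;(1,1))
  • {3,5,6}:  v_{3} + v_{5} + v_{6} = 0  →  sig = (3;())
  • {0,3,6}:  v_{0} + v_{3} + v_{6} = v_{1} + v_{2} + v_{7}  →  sig = (3;(1,1,1))
  • {1,2,4,7}:  v_{1} + v_{2} + v_{4} + v_{7} = v_{6}  →  sig = (4;(1))
  • {1,2,5,7}:  v_{1} + v_{2} + v_{5} + v_{7} = v_{0}  →  sig = (4;(1))

Sorted signature multiset PRS(X):
    (2;(1,1))
    (3;())
    (3;(1,1,1))
    (4;(1))
    (4;(1))


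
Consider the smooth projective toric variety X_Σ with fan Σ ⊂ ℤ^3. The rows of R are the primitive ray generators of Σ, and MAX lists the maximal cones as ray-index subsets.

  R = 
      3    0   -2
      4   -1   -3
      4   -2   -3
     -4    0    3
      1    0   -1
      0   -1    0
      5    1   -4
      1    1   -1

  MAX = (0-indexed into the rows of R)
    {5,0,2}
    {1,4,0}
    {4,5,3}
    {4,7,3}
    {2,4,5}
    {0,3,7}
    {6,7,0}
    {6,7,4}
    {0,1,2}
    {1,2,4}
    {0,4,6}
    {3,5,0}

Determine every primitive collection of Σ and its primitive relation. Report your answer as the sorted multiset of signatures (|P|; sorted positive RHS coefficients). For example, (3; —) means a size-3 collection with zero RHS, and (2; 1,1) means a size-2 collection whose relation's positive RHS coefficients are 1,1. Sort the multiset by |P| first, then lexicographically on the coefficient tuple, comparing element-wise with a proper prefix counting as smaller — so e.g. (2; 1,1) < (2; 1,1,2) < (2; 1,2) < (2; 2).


14 collections generate NE(X_Σ); each relation:

  • {1,3}:  v_{1} + v_{3} = v_{5} — sig = (2; 1)
  • {1,5}:  v_{1} + v_{5} = v_{2} — sig = (2; 1)
  • {3,6}:  v_{3} + v_{6} = v_{7} — sig = (2; 1)
  • {5,7}:  v_{5} + v_{7} = v_{4} — sig = (2; 1)
  • {2,7}:  v_{2} + v_{7} = v_{1} + v_{4} — sig = (2; 1,1)
  • {2,6}:  v_{2} + v_{6} = v_{0} + v_{1} + 2·v_{4} — sig = (2; 1,1,2)
  • {1,7}:  v_{1} + v_{7} = v_{0} + 2·v_{4} — sig = (2; 1,2)
  • {5,6}:  v_{5} + v_{6} = v_{0} + 2·v_{4} — sig = (2; 1,2)
  • {2,3}:  v_{2} + v_{3} = 2·v_{5} — sig = (2; 2)
  • {1,6}:  v_{1} + v_{6} = 2·v_{0} + 3·v_{4} — sig = (2; 2,3)
  • {0,3,4}:  v_{0} + v_{3} + v_{4} = 0 — sig = (3; —)
  • {0,4,5}:  v_{0} + v_{4} + v_{5} = v_{1} — sig = (3; 1)
  • {0,4,7}:  v_{0} + v_{4} + v_{7} = v_{6} — sig = (3; 1)
  • {0,2,4}:  v_{0} + v_{2} + v_{4} = 2·v_{1} — sig = (3; 2)

Hence PRS(X_Σ) =
[(2; 1), (2; 1), (2; 1), (2; 1), (2; 1,1), (2; 1,1,2), (2; 1,2), (2; 1,2), (2; 2), (2; 2,3), (3; —), (3; 1), (3; 1), (3; 2)]


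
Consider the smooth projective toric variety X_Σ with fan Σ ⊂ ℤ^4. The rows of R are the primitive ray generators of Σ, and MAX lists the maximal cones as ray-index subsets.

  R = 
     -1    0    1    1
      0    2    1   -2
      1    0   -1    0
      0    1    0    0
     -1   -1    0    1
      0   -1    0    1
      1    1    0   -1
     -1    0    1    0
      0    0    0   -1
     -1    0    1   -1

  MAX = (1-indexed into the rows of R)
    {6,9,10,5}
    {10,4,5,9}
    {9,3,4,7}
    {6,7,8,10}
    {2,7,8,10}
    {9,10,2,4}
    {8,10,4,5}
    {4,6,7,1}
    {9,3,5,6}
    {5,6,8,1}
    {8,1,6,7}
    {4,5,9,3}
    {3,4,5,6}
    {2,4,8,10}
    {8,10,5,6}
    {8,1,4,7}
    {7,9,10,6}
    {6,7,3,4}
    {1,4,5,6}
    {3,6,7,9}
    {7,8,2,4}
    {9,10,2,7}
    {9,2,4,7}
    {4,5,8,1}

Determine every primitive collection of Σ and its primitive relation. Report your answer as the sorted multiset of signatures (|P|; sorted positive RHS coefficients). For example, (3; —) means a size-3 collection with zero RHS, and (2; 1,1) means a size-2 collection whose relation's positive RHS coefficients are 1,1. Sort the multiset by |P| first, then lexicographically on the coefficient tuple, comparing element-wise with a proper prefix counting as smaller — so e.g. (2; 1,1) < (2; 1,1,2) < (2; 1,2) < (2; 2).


15 minimal non-faces of Δ(Σ) (on 10 rays):

  P = {3,8}:  v_{3} + v_{8} = 0  →  sig = (2; —)
  P = {5,7}:  v_{5} + v_{7} = 0  →  sig = (2; —)
  P = {1,9}:  v_{1} + v_{9} = v_{8}  →  sig = (2; 1)
  P = {3,10}:  v_{3} + v_{10} = v_{9}  →  sig = (2; 1)
  P = {8,9}:  v_{8} + v_{9} = v_{10}  →  sig = (2; 1)
  P = {1,3}:  v_{1} + v_{3} = v_{4} + v_{6}  →  sig = (2; 1,1)
  P = {2,5}:  v_{2} + v_{5} = v_{4} + v_{10}  →  sig = (2; 1,1)
  P = {2,6}:  v_{2} + v_{6} = v_{7} + v_{8}  →  sig = (2; 1,1)
  P = {2,3}:  v_{2} + v_{3} = v_{4} + v_{7} + v_{9}  →  sig = (2; 1,1,1)
  P = {1,2}:  v_{1} + v_{2} = v_{4} + v_{7} + 2·v_{8}  →  sig = (2; 1,1,2)
  P = {1,10}:  v_{1} + v_{10} = 2·v_{8}  →  sig = (2; 2)
  P = {4,6,9}:  v_{4} + v_{6} + v_{9} = 0  →  sig = (3; —)
  P = {4,6,8}:  v_{4} + v_{6} + v_{8} = v_{1}  →  sig = (3; 1)
  P = {4,6,10}:  v_{4} + v_{6} + v_{10} = v_{8}  →  sig = (3; 1)
  P = {4,7,10}:  v_{4} + v_{7} + v_{10} = v_{2}  →  sig = (3; 1)

Hence PRS(X_Σ) =
    (2; —)
    (2; —)
    (2; 1)
    (2; 1)
    (2; 1)
    (2; 1,1)
    (2; 1,1)
    (2; 1,1)
    (2; 1,1,1)
    (2; 1,1,2)
    (2; 2)
    (3; —)
    (3; 1)
    (3; 1)
    (3; 1)


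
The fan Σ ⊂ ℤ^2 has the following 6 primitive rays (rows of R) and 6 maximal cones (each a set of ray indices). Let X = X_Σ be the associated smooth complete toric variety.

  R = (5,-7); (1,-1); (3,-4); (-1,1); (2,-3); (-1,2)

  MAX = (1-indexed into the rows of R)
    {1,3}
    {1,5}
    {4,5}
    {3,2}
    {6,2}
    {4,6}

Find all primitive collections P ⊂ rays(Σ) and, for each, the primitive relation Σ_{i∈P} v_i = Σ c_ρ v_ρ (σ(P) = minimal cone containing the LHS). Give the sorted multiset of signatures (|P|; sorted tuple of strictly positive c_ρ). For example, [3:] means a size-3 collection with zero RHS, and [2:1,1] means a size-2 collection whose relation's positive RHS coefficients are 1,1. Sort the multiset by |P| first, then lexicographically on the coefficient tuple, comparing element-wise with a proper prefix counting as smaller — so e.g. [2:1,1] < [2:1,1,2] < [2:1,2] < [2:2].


9 minimal non-faces of Δ(Σ) (on 6 rays):

  • {2,4}:  v_{2} + v_{4} = 0 — sig = [2:]
  • {2,5}:  v_{2} + v_{5} = v_{3} — sig = [2:1]
  • {3,4}:  v_{3} + v_{4} = v_{5} — sig = [2:1]
  • {3,5}:  v_{3} + v_{5} = v_{1} — sig = [2:1]
  • {5,6}:  v_{5} + v_{6} = v_{2} — sig = [2:1]
  • {1,6}:  v_{1} + v_{6} = v_{2} + v_{3} — sig = [2:1,1]
  • {1,2}:  v_{1} + v_{2} = 2·v_{3} — sig = [2:2]
  • {1,4}:  v_{1} + v_{4} = 2·v_{5} — sig = [2:2]
  • {3,6}:  v_{3} + v_{6} = 2·v_{2} — sig = [2:2]

Signatures (|P|; sorted positive RHS coefficients), sorted:
    |P|=2: 9 collections, coeffs (), (1), (1), (1), (1), (1,1), (2), (2), (2)


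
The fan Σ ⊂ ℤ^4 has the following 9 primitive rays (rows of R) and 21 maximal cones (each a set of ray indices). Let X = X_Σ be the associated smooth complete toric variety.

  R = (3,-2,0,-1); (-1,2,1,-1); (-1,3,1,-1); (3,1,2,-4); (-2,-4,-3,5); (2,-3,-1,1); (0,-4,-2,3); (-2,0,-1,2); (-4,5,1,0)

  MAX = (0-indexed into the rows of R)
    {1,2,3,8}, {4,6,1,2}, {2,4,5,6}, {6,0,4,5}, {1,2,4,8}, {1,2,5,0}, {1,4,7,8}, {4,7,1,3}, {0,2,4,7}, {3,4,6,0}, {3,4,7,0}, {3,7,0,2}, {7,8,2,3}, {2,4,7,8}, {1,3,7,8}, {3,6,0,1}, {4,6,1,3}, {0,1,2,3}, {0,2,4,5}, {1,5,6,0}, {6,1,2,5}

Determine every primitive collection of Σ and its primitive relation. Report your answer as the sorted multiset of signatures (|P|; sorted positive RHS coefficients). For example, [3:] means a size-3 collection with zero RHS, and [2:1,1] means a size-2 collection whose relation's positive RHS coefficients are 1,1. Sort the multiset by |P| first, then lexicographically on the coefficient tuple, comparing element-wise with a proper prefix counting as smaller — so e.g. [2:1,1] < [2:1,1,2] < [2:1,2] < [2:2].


Minimal non-faces — 14 found among 9 rays, 21 max cones:

  P={0,8}:  v_{0} + v_{8} = v_{2} ; sig = [2:1]
  P={6,7}:  v_{6} + v_{7} = v_{4} ; sig = [2:1]
  P={5,7}:  v_{5} + v_{7} = v_{0} + v_{2} + v_{4} ; sig = [2:1,1,1]
  P={6,8}:  v_{6} + v_{8} = v_{1} + v_{2} + v_{4} ; sig = [2:1,1,1]
  P={3,5}:  v_{3} + v_{5} = 2·v_{0} + v_{1} ; sig = [2:1,2]
  P={5,8}:  v_{5} + v_{8} = 2·v_{2} + v_{6} ; sig = [2:1,2]
  P={0,1,7}:  v_{0} + v_{1} + v_{7} = 0 ; sig = [3:]
  P={2,3,4}:  v_{2} + v_{3} + v_{4} = 0 ; sig = [3:]
  P={0,1,4}:  v_{0} + v_{1} + v_{4} = v_{6} ; sig = [3:1]
  P={0,2,6}:  v_{0} + v_{2} + v_{6} = v_{5} ; sig = [3:1]
  P={1,2,7}:  v_{1} + v_{2} + v_{7} = v_{8} ; sig = [3:1]
  P={2,3,6}:  v_{2} + v_{3} + v_{6} = v_{0} + v_{1} ; sig = [3:1,1]
  P={3,4,8}:  v_{3} + v_{4} + v_{8} = v_{1} + v_{7} ; sig = [3:1,1]
  P={1,4,5}:  v_{1} + v_{4} + v_{5} = v_{2} + 2·v_{6} ; sig = [3:1,2]

Sorted signature multiset PRS(X):
    |P|=2: 6 collections, coeffs (1), (1), (1,1,1), (1,1,1), (1,2), (1,2)
    |P|=3: 8 collections, coeffs (), (), (1), (1), (1), (1,1), (1,1), (1,2)


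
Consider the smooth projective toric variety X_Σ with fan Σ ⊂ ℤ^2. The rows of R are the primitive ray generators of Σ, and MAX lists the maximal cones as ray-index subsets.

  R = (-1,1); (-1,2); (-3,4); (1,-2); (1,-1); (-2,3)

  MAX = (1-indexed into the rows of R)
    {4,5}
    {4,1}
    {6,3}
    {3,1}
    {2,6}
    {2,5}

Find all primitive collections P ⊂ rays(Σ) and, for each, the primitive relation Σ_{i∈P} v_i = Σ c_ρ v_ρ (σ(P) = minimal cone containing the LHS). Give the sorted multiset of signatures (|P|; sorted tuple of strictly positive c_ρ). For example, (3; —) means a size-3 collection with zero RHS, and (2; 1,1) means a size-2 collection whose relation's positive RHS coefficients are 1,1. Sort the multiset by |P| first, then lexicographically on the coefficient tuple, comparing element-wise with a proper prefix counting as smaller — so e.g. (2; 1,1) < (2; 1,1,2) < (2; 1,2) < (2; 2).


The 9 primitive collections of Σ (r=6, n=2):

  {1,5}:  v_{1} + v_{5} = 0  ⇒ sig = (2; —)
  {2,4}:  v_{2} + v_{4} = 0  ⇒ sig = (2; —)
  {1,2}:  v_{1} + v_{2} = v_{6}  ⇒ sig = (2; 1)
  {1,6}:  v_{1} + v_{6} = v_{3}  ⇒ sig = (2; 1)
  {3,5}:  v_{3} + v_{5} = v_{6}  ⇒ sig = (2; 1)
  {4,6}:  v_{4} + v_{6} = v_{1}  ⇒ sig = (2; 1)
  {5,6}:  v_{5} + v_{6} = v_{2}  ⇒ sig = (2; 1)
  {2,3}:  v_{2} + v_{3} = 2·v_{6}  ⇒ sig = (2; 2)
  {3,4}:  v_{3} + v_{4} = 2·v_{1}  ⇒ sig = (2; 2)

Hence PRS(X_Σ) =
    |P|=2: 9 collections, coeffs (), (), (1), (1), (1), (1), (1), (2), (2)


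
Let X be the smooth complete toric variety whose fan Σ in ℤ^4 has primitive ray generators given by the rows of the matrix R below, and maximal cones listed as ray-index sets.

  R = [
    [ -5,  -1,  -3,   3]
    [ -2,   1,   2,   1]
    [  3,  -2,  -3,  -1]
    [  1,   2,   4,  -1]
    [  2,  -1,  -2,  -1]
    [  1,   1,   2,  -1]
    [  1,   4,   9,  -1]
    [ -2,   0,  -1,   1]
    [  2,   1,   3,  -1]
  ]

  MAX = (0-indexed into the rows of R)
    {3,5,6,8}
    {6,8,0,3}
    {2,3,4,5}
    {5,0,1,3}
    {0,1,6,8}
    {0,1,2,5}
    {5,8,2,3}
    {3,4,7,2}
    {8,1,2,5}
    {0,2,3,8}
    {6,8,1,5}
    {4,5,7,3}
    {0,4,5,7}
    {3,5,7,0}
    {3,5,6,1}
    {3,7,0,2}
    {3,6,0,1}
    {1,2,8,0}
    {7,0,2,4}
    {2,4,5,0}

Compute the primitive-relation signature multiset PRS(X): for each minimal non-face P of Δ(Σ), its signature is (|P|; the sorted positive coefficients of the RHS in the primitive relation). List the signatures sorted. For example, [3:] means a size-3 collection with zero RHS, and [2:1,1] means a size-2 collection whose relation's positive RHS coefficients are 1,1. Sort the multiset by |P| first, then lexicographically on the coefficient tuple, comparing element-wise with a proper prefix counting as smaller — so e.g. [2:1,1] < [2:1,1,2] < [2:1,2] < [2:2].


Δ(Σ) — 9 vertices, 14 min non-faces:

  P = {1,4}:  v_{1} + v_{4} = 0  ⟹  sig = [2:]
  P = {1,7}:  v_{1} + v_{7} = v_{0} + v_{3}  ⟹  sig = [2:1,1]
  P = {4,6}:  v_{4} + v_{6} = v_{3} + v_{8}  ⟹  sig = [2:1,1]
  P = {4,8}:  v_{4} + v_{8} = v_{2} + v_{3}  ⟹  sig = [2:1,1]
  P = {6,7}:  v_{6} + v_{7} = v_{0} + 2·v_{3} + v_{8}  ⟹  sig = [2:1,1,2]
  P = {7,8}:  v_{7} + v_{8} = v_{0} + v_{2} + 2·v_{3}  ⟹  sig = [2:1,1,2]
  P = {2,6}:  v_{2} + v_{6} = 2·v_{8}  ⟹  sig = [2:2]
  P = {0,3,4}:  v_{0} + v_{3} + v_{4} = v_{7}  ⟹  sig = [3:1]
  P = {0,5,8}:  v_{0} + v_{5} + v_{8} = v_{1}  ⟹  sig = [3:1]
  P = {1,2,3}:  v_{1} + v_{2} + v_{3} = v_{8}  ⟹  sig = [3:1]
  P = {1,3,8}:  v_{1} + v_{3} + v_{8} = v_{6}  ⟹  sig = [3:1]
  P = {2,5,7}:  v_{2} + v_{5} + v_{7} = v_{4}  ⟹  sig = [3:1]
  P = {0,5,6}:  v_{0} + v_{5} + v_{6} = 2·v_{1} + v_{3}  ⟹  sig = [3:1,2]
  P = {0,2,3,5}:  v_{0} + v_{2} + v_{3} + v_{5} = 0  ⟹  sig = [4:]

Sorted signature multiset PRS(X):
{ [2:],  [2:1,1] ×3,  [2:1,1,2] ×2,  [2:2],  [3:1] ×5,  [3:1,2],  [4:] }
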